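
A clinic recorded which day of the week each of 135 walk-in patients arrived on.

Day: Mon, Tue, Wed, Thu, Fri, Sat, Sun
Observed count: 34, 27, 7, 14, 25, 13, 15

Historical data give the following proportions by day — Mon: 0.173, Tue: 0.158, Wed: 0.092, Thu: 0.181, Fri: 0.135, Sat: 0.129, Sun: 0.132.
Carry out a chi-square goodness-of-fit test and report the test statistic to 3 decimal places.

Expected counts E_i = n·p_i: 135×0.173 = 23.355, 135×0.158 = 21.33, 135×0.092 = 12.42, 135×0.181 = 24.435, 135×0.135 = 18.225, 135×0.129 = 17.415, 135×0.132 = 17.82.
cat         O        E   (O−E)²/E
Mon        34   23.355     4.8519
Tue        27    21.33     1.5072
Wed         7    12.42     2.3652
Thu        14   24.435     4.4563
Fri        25   18.225     2.5186
Sat        13   17.415     1.1193
Sun        15    17.82     0.4463
Sum = 17.265

17.265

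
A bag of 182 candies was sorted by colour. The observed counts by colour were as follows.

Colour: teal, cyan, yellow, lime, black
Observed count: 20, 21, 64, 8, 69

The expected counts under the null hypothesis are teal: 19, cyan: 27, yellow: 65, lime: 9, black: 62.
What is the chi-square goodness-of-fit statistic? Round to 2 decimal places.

2.30

χ² = (20−19)²/19 + (21−27)²/27 + (64−65)²/65 + (8−9)²/9 + (69−62)²/62
   = 0.053 + 1.333 + 0.015 + 0.111 + 0.790
Sum = 2.30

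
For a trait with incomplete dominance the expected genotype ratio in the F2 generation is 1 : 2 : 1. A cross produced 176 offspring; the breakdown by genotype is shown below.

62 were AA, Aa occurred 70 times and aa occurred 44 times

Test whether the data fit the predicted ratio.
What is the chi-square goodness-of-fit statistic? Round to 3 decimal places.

Ratio total = 4. Expected counts: 176×1/4 = 44, 176×2/4 = 88, 176×1/4 = 44.
AA: (62 − 44)²/44 = 324/44 = 7.3636
Aa: (70 − 88)²/88 = 324/88 = 3.6818
aa: (44 − 44)²/44 = 0/44 = 0.0000
Sum = 11.045

11.045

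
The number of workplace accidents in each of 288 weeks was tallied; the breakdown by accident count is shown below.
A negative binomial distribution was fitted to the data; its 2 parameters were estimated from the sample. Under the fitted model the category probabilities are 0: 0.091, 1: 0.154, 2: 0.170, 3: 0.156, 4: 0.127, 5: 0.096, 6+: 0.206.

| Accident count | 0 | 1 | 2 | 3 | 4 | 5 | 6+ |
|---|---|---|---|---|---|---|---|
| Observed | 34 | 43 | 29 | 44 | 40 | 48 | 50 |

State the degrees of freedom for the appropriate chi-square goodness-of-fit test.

There are k = 7 categories and 2 parameters estimated from the data, so df = 7 − 1 − 2 = 4.

4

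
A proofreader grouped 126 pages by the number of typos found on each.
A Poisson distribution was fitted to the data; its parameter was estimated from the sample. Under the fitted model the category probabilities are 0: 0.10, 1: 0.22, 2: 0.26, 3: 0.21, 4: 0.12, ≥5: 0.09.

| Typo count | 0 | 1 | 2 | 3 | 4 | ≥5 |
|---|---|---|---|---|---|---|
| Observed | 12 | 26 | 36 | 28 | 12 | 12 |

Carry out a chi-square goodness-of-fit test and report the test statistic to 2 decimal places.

Expected counts E_i = n·p_i: 126×0.10 = 12.6, 126×0.22 = 27.72, 126×0.26 = 32.76, 126×0.21 = 26.46, 126×0.12 = 15.12, 126×0.09 = 11.34.
cat         O        E   (O−E)²/E
0          12     12.6      0.029
1          26    27.72      0.107
2          36    32.76      0.320
3          28    26.46      0.090
4          12    15.12      0.644
≥5         12    11.34      0.038
Sum = 1.23

1.23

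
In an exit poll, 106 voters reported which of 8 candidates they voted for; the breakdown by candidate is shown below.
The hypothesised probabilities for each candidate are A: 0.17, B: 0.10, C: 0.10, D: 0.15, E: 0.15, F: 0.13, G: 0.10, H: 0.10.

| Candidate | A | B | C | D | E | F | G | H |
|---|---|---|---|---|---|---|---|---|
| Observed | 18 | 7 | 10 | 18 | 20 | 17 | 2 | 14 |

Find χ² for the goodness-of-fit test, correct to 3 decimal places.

Expected counts E_i = n·p_i: 106×0.17 = 18.02, 106×0.10 = 10.6, 106×0.10 = 10.6, 106×0.15 = 15.9, 106×0.15 = 15.9, 106×0.13 = 13.78, 106×0.10 = 10.6, 106×0.10 = 10.6.
χ² = (18−18.02)²/18.02 + (7−10.6)²/10.6 + (10−10.6)²/10.6 + (18−15.9)²/15.9 + (20−15.9)²/15.9 + (17−13.78)²/13.78 + (2−10.6)²/10.6 + (14−10.6)²/10.6
   = 0.0000 + 1.2226 + 0.0340 + 0.2774 + 1.0572 + 0.7524 + 6.9774 + 1.0906
Sum = 11.412

11.412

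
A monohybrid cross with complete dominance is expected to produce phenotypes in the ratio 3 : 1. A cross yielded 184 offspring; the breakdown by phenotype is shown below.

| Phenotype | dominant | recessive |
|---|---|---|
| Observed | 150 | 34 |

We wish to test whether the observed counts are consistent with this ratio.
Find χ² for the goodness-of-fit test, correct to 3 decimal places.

4.174

Ratio total = 4. Expected counts: 184×3/4 = 138, 184×1/4 = 46.
χ² = (150−138)²/138 + (34−46)²/46
   = 1.0435 + 3.1304
Sum = 4.174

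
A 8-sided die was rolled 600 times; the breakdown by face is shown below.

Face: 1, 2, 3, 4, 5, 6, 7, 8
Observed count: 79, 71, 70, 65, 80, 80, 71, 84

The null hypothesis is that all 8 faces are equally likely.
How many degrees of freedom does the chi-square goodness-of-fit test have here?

7

There are k = 8 categories and no parameters were estimated from the data, so df = 8 − 1 = 7.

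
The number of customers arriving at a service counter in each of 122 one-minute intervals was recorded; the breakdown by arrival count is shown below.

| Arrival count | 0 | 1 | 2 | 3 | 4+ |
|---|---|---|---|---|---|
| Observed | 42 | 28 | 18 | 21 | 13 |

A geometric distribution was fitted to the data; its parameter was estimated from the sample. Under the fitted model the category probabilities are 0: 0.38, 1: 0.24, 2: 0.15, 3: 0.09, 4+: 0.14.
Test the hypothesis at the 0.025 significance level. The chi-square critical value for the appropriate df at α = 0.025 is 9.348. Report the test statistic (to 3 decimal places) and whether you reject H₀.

10.589; reject

Expected counts E_i = n·p_i: 122×0.38 = 46.36, 122×0.24 = 29.28, 122×0.15 = 18.3, 122×0.09 = 10.98, 122×0.14 = 17.08.
χ² = (42−46.36)²/46.36 + (28−29.28)²/29.28 + (18−18.3)²/18.3 + (21−10.98)²/10.98 + (13−17.08)²/17.08
   = 0.4100 + 0.0560 + 0.0049 + 9.1439 + 0.9746
Sum = 10.589
df = 3. Since 10.589 > 9.348, we reject H₀.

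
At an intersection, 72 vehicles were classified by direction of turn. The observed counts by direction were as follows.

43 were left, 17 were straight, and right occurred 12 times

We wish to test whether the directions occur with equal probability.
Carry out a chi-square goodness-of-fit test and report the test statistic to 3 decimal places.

Expected count for each of the 3 categories: 72/3 = 24.
cat           O        E   (O−E)²/E
left         43       24    15.0417
straight     17       24     2.0417
right        12       24     6.0000
Sum = 23.083

23.083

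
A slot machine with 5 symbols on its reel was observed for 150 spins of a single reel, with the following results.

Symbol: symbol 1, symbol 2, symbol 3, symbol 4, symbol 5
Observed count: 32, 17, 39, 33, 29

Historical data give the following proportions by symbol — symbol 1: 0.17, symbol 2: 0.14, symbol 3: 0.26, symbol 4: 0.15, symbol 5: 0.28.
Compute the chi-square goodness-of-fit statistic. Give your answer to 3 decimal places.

11.343

Expected counts E_i = n·p_i: 150×0.17 = 25.5, 150×0.14 = 21, 150×0.26 = 39, 150×0.15 = 22.5, 150×0.28 = 42.
symbol 1: (32 − 25.5)²/25.5 = 42.25/25.5 = 1.6569
symbol 2: (17 − 21)²/21 = 16/21 = 0.7619
symbol 3: (39 − 39)²/39 = 0/39 = 0.0000
symbol 4: (33 − 22.5)²/22.5 = 110.25/22.5 = 4.9000
symbol 5: (29 − 42)²/42 = 169/42 = 4.0238
Sum = 11.343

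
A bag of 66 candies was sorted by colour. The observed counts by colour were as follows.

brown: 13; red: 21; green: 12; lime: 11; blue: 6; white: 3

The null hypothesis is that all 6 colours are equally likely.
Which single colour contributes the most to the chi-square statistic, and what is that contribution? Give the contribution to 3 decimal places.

Under H₀ each category has probability 1/6, so each expected count is 66/6 = 11.
χ² = (13−11)²/11 + (21−11)²/11 + (12−11)²/11 + (11−11)²/11 + (6−11)²/11 + (3−11)²/11
   = 0.3636 + 9.0909 + 0.0909 + 0.0000 + 2.2727 + 5.8182
The largest term is for red: 9.091.

red, 9.091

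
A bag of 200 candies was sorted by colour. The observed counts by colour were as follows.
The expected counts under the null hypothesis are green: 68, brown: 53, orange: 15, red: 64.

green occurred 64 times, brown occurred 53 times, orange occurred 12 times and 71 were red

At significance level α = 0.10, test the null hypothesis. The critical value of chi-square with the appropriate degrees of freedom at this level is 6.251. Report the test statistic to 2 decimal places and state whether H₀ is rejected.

green: (64 − 68)²/68 = 16/68 = 0.235
brown: (53 − 53)²/53 = 0/53 = 0.000
orange: (12 − 15)²/15 = 9/15 = 0.600
red: (71 − 64)²/64 = 49/64 = 0.766
Sum = 1.60
df = 3. Since 1.60 < 6.251, we do not reject H₀.

1.60; do not reject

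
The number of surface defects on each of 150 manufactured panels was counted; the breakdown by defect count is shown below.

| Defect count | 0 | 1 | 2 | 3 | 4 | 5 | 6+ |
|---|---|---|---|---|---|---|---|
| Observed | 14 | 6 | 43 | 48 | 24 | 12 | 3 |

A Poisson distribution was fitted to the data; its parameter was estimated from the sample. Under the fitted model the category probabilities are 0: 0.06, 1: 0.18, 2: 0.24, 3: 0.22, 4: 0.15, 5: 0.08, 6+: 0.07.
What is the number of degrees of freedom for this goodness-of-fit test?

5

There are k = 7 categories and 1 parameter estimated from the data, so df = 7 − 1 − 1 = 5.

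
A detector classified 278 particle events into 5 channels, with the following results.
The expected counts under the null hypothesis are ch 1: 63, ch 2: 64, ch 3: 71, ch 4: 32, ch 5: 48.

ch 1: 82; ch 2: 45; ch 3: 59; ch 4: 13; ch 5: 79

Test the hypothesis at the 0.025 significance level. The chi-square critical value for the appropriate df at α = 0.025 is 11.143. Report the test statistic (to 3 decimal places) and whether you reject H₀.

ch 1: (82 − 63)²/63 = 361/63 = 5.7302
ch 2: (45 − 64)²/64 = 361/64 = 5.6406
ch 3: (59 − 71)²/71 = 144/71 = 2.0282
ch 4: (13 − 32)²/32 = 361/32 = 11.2813
ch 5: (79 − 48)²/48 = 961/48 = 20.0208
Sum = 44.701
df = 4. Since 44.701 > 11.143, we reject H₀.

44.701; reject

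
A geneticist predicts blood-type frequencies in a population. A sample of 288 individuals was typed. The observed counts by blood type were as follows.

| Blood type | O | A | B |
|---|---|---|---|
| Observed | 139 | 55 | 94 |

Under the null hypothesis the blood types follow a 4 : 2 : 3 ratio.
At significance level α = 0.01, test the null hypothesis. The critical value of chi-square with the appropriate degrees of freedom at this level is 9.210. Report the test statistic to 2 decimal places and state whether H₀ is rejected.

Ratio total = 9. Expected counts: 288×4/9 = 128, 288×2/9 = 64, 288×3/9 = 96.
χ² = (139−128)²/128 + (55−64)²/64 + (94−96)²/96
   = 0.945 + 1.266 + 0.042
Sum = 2.25
df = 2. Since 2.25 < 9.210, we do not reject H₀.

2.25; do not reject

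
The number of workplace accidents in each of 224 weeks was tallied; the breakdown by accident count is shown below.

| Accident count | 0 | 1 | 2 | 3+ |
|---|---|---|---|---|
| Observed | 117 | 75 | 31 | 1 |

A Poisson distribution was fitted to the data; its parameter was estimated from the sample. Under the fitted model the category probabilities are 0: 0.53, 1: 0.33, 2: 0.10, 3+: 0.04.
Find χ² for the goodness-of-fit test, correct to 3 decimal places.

Expected counts E_i = n·p_i: 224×0.53 = 118.72, 224×0.33 = 73.92, 224×0.10 = 22.4, 224×0.04 = 8.96.
χ² = (117−118.72)²/118.72 + (75−73.92)²/73.92 + (31−22.4)²/22.4 + (1−8.96)²/8.96
   = 0.0249 + 0.0158 + 3.3018 + 7.0716
Sum = 10.414

10.414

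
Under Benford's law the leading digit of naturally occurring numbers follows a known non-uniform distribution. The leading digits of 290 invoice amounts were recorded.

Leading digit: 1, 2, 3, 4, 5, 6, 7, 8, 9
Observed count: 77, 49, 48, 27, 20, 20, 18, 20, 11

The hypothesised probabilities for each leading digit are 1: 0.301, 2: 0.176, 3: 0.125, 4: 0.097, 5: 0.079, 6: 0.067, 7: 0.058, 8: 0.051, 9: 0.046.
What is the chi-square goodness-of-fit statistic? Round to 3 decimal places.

Expected counts E_i = n·p_i: 290×0.301 = 87.29, 290×0.176 = 51.04, 290×0.125 = 36.25, 290×0.097 = 28.13, 290×0.079 = 22.91, 290×0.067 = 19.43, 290×0.058 = 16.82, 290×0.051 = 14.79, 290×0.046 = 13.34.
1: (77 − 87.29)²/87.29 = 105.8841/87.29 = 1.2130
2: (49 − 51.04)²/51.04 = 4.1616/51.04 = 0.0815
3: (48 − 36.25)²/36.25 = 138.0625/36.25 = 3.8086
4: (27 − 28.13)²/28.13 = 1.2769/28.13 = 0.0454
5: (20 − 22.91)²/22.91 = 8.4681/22.91 = 0.3696
6: (20 − 19.43)²/19.43 = 0.3249/19.43 = 0.0167
7: (18 − 16.82)²/16.82 = 1.3924/16.82 = 0.0828
8: (20 − 14.79)²/14.79 = 27.1441/14.79 = 1.8353
9: (11 − 13.34)²/13.34 = 5.4756/13.34 = 0.4105
Sum = 7.863

7.863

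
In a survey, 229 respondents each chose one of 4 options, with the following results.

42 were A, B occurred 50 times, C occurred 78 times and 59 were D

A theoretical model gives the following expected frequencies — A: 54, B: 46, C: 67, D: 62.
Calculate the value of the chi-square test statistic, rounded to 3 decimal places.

4.966

A: (42 − 54)²/54 = 144/54 = 2.6667
B: (50 − 46)²/46 = 16/46 = 0.3478
C: (78 − 67)²/67 = 121/67 = 1.8060
D: (59 − 62)²/62 = 9/62 = 0.1452
Sum = 4.966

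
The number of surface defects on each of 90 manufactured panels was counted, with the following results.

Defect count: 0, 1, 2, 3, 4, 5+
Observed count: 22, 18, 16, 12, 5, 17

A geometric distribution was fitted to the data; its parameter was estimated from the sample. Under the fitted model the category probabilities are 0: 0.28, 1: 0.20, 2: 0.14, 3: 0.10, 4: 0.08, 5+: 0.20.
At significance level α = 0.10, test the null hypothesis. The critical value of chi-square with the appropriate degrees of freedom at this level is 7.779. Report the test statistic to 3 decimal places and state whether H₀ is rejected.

3.052; do not reject

Expected counts E_i = n·p_i: 90×0.28 = 25.2, 90×0.20 = 18, 90×0.14 = 12.6, 90×0.10 = 9, 90×0.08 = 7.2, 90×0.20 = 18.
0: (22 − 25.2)²/25.2 = 10.24/25.2 = 0.4063
1: (18 − 18)²/18 = 0/18 = 0.0000
2: (16 − 12.6)²/12.6 = 11.56/12.6 = 0.9175
3: (12 − 9)²/9 = 9/9 = 1.0000
4: (5 − 7.2)²/7.2 = 4.84/7.2 = 0.6722
5+: (17 − 18)²/18 = 1/18 = 0.0556
Sum = 3.052
df = 4. Since 3.052 < 7.779, we do not reject H₀.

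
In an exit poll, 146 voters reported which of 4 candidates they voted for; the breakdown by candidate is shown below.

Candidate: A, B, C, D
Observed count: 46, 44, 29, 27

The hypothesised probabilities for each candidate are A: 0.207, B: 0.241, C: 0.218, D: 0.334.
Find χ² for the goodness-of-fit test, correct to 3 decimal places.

Expected counts E_i = n·p_i: 146×0.207 = 30.222, 146×0.241 = 35.186, 146×0.218 = 31.828, 146×0.334 = 48.764.
A: (46 − 30.222)²/30.222 = 248.945284/30.222 = 8.2372
B: (44 − 35.186)²/35.186 = 77.686596/35.186 = 2.2079
C: (29 − 31.828)²/31.828 = 7.997584/31.828 = 0.2513
D: (27 − 48.764)²/48.764 = 473.671696/48.764 = 9.7136
Sum = 20.410

20.410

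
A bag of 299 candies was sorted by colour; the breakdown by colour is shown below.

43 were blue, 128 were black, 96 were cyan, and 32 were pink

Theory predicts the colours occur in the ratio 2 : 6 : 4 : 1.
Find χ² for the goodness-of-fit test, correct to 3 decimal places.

Ratio total = 13. Expected counts: 299×2/13 = 46, 299×6/13 = 138, 299×4/13 = 92, 299×1/13 = 23.
χ² = (43−46)²/46 + (128−138)²/138 + (96−92)²/92 + (32−23)²/23
   = 0.1957 + 0.7246 + 0.1739 + 3.5217
Sum = 4.616

4.616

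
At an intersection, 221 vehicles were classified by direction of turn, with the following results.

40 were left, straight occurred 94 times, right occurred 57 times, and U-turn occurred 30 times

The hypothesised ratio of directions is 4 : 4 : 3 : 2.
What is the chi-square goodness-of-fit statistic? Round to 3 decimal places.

Ratio total = 13. Expected counts: 221×4/13 = 68, 221×4/13 = 68, 221×3/13 = 51, 221×2/13 = 34.
χ² = (40−68)²/68 + (94−68)²/68 + (57−51)²/51 + (30−34)²/34
   = 11.5294 + 9.9412 + 0.7059 + 0.4706
Sum = 22.647

22.647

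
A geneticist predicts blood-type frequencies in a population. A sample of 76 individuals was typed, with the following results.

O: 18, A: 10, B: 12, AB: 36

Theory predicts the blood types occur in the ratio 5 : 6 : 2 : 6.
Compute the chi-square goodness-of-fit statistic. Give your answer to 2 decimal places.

Ratio total = 19. Expected counts: 76×5/19 = 20, 76×6/19 = 24, 76×2/19 = 8, 76×6/19 = 24.
χ² = (18−20)²/20 + (10−24)²/24 + (12−8)²/8 + (36−24)²/24
   = 0.200 + 8.167 + 2.000 + 6.000
Sum = 16.37

16.37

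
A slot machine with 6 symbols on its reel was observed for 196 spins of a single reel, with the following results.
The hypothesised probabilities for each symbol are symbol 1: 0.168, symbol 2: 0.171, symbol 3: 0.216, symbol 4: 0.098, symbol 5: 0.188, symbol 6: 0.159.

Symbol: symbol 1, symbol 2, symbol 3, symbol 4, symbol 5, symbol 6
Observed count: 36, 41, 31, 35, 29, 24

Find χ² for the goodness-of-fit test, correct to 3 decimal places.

Expected counts E_i = n·p_i: 196×0.168 = 32.928, 196×0.171 = 33.516, 196×0.216 = 42.336, 196×0.098 = 19.208, 196×0.188 = 36.848, 196×0.159 = 31.164.
symbol 1: (36 − 32.928)²/32.928 = 9.437184/32.928 = 0.2866
symbol 2: (41 − 33.516)²/33.516 = 56.010256/33.516 = 1.6711
symbol 3: (31 − 42.336)²/42.336 = 128.504896/42.336 = 3.0354
symbol 4: (35 − 19.208)²/19.208 = 249.387264/19.208 = 12.9835
symbol 5: (29 − 36.848)²/36.848 = 61.591104/36.848 = 1.6715
symbol 6: (24 − 31.164)²/31.164 = 51.322896/31.164 = 1.6469
Sum = 21.295

21.295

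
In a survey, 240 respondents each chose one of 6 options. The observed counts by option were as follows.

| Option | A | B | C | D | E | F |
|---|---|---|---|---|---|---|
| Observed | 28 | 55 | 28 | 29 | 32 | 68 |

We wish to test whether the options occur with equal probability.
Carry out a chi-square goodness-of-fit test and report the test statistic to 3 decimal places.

37.050

Under H₀ each category has probability 1/6, so each expected count is 240/6 = 40.
A: (28 − 40)²/40 = 144/40 = 3.6000
B: (55 − 40)²/40 = 225/40 = 5.6250
C: (28 − 40)²/40 = 144/40 = 3.6000
D: (29 − 40)²/40 = 121/40 = 3.0250
E: (32 − 40)²/40 = 64/40 = 1.6000
F: (68 − 40)²/40 = 784/40 = 19.6000
Sum = 37.050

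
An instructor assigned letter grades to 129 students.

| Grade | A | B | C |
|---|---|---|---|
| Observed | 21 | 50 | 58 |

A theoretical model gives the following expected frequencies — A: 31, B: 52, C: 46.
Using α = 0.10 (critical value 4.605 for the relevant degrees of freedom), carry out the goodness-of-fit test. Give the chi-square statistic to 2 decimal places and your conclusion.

6.43; reject

cat         O        E   (O−E)²/E
A          21       31      3.226
B          50       52      0.077
C          58       46      3.130
Sum = 6.43
df = 2. Since 6.43 > 4.605, we reject H₀.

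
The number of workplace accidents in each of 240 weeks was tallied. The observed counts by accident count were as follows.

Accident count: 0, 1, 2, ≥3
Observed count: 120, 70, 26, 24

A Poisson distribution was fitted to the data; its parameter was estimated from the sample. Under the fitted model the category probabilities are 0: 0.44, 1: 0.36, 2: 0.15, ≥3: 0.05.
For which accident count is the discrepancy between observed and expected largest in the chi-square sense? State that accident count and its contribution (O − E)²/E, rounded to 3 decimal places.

Expected counts E_i = n·p_i: 240×0.44 = 105.6, 240×0.36 = 86.4, 240×0.15 = 36, 240×0.05 = 12.
χ² = (120−105.6)²/105.6 + (70−86.4)²/86.4 + (26−36)²/36 + (24−12)²/12
   = 1.9636 + 3.1130 + 2.7778 + 12.0000
The largest term is for ≥3: 12.000.

≥3, 12.000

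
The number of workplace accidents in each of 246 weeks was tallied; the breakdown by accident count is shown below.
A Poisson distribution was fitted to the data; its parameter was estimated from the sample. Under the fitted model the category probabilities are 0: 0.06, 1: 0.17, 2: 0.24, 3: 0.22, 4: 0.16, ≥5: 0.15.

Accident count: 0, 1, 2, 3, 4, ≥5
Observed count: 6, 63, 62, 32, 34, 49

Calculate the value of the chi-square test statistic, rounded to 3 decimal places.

29.813

Expected counts E_i = n·p_i: 246×0.06 = 14.76, 246×0.17 = 41.82, 246×0.24 = 59.04, 246×0.22 = 54.12, 246×0.16 = 39.36, 246×0.15 = 36.9.
cat         O        E   (O−E)²/E
0           6    14.76     5.1990
1          63    41.82    10.7267
2          62    59.04     0.1484
3          32    54.12     9.0409
4          34    39.36     0.7299
≥5         49     36.9     3.9678
Sum = 29.813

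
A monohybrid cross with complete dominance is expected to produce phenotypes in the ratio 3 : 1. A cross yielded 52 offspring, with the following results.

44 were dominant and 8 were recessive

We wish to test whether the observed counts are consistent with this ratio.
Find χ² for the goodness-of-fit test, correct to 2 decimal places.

Ratio total = 4. Expected counts: 52×3/4 = 39, 52×1/4 = 13.
cat            O        E   (O−E)²/E
dominant      44       39      0.641
recessive      8       13      1.923
Sum = 2.56

2.56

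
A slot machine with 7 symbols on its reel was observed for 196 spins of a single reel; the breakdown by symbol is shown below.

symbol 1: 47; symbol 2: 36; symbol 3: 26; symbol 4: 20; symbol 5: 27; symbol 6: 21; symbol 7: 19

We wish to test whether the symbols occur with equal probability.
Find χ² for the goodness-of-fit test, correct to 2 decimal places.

Expected count for each of the 7 categories: 196/7 = 28.
cat           O        E   (O−E)²/E
symbol 1     47       28     12.893
symbol 2     36       28      2.286
symbol 3     26       28      0.143
symbol 4     20       28      2.286
symbol 5     27       28      0.036
symbol 6     21       28      1.750
symbol 7     19       28      2.893
Sum = 22.29

22.29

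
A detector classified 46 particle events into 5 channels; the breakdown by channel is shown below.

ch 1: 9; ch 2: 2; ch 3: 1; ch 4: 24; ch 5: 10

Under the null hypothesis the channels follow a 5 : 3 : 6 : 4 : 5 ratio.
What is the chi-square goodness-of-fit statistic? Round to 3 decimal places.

Ratio total = 23. Expected counts: 46×5/23 = 10, 46×3/23 = 6, 46×6/23 = 12, 46×4/23 = 8, 46×5/23 = 10.
cat         O        E   (O−E)²/E
ch 1        9       10     0.1000
ch 2        2        6     2.6667
ch 3        1       12    10.0833
ch 4       24        8    32.0000
ch 5       10       10     0.0000
Sum = 44.850

44.850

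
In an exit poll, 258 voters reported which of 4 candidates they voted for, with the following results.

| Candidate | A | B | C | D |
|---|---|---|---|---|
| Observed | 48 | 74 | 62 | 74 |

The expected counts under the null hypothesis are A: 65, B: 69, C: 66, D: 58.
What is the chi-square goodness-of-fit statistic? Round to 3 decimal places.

9.465

χ² = (48−65)²/65 + (74−69)²/69 + (62−66)²/66 + (74−58)²/58
   = 4.4462 + 0.3623 + 0.2424 + 4.4138
Sum = 9.465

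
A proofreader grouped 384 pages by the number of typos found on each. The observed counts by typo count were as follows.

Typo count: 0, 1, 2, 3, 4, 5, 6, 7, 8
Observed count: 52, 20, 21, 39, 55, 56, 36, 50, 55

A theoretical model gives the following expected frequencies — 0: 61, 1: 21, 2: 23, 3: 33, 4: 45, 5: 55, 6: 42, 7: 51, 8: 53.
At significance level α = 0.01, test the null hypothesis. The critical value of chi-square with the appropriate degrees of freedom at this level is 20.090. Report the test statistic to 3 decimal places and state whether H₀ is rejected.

5.833; do not reject

0: (52 − 61)²/61 = 81/61 = 1.3279
1: (20 − 21)²/21 = 1/21 = 0.0476
2: (21 − 23)²/23 = 4/23 = 0.1739
3: (39 − 33)²/33 = 36/33 = 1.0909
4: (55 − 45)²/45 = 100/45 = 2.2222
5: (56 − 55)²/55 = 1/55 = 0.0182
6: (36 − 42)²/42 = 36/42 = 0.8571
7: (50 − 51)²/51 = 1/51 = 0.0196
8: (55 − 53)²/53 = 4/53 = 0.0755
Sum = 5.833
df = 8. Since 5.833 < 20.090, we do not reject H₀.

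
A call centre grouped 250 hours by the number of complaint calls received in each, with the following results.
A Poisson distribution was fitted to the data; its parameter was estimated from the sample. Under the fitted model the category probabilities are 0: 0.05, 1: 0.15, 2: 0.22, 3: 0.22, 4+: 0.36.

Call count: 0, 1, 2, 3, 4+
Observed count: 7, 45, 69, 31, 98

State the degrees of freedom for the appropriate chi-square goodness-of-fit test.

3

There are k = 5 categories and 1 parameter estimated from the data, so df = 5 − 1 − 1 = 3.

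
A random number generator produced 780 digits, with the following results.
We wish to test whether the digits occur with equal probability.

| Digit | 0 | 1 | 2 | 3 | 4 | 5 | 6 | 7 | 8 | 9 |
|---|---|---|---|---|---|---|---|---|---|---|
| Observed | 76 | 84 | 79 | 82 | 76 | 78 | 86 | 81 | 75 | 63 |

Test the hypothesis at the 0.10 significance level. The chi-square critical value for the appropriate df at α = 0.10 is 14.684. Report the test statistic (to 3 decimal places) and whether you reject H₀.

Expected count for each of the 10 categories: 780/10 = 78.
0: (76 − 78)²/78 = 4/78 = 0.0513
1: (84 − 78)²/78 = 36/78 = 0.4615
2: (79 − 78)²/78 = 1/78 = 0.0128
3: (82 − 78)²/78 = 16/78 = 0.2051
4: (76 − 78)²/78 = 4/78 = 0.0513
5: (78 − 78)²/78 = 0/78 = 0.0000
6: (86 − 78)²/78 = 64/78 = 0.8205
7: (81 − 78)²/78 = 9/78 = 0.1154
8: (75 − 78)²/78 = 9/78 = 0.1154
9: (63 − 78)²/78 = 225/78 = 2.8846
Sum = 4.718
df = 9. Since 4.718 < 14.684, we do not reject H₀.

4.718; do not reject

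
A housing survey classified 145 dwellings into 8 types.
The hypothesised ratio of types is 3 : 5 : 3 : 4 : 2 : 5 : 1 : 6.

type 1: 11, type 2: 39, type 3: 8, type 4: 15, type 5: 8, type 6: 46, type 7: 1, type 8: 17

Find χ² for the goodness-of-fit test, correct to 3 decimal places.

40.297

Ratio total = 29. Expected counts: 145×3/29 = 15, 145×5/29 = 25, 145×3/29 = 15, 145×4/29 = 20, 145×2/29 = 10, 145×5/29 = 25, 145×1/29 = 5, 145×6/29 = 30.
χ² = (11−15)²/15 + (39−25)²/25 + (8−15)²/15 + (15−20)²/20 + (8−10)²/10 + (46−25)²/25 + (1−5)²/5 + (17−30)²/30
   = 1.0667 + 7.8400 + 3.2667 + 1.2500 + 0.4000 + 17.6400 + 3.2000 + 5.6333
Sum = 40.297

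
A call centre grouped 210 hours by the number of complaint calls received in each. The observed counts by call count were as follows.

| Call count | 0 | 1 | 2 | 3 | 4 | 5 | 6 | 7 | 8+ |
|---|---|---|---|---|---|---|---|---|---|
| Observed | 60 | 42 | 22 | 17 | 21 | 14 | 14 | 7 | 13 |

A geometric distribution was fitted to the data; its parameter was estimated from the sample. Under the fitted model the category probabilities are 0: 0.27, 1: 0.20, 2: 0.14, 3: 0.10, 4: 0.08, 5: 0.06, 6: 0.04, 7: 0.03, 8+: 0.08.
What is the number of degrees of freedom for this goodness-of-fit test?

There are k = 9 categories and 1 parameter estimated from the data, so df = 9 − 1 − 1 = 7.

7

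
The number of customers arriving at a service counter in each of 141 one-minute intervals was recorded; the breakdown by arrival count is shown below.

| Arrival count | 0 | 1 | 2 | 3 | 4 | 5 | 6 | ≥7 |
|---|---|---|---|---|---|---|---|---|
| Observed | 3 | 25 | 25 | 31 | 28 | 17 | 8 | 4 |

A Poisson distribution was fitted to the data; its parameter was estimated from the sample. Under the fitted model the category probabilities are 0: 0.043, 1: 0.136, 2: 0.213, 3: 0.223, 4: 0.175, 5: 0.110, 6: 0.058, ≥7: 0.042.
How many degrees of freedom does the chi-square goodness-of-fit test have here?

There are k = 8 categories and 1 parameter estimated from the data, so df = 8 − 1 − 1 = 6.

6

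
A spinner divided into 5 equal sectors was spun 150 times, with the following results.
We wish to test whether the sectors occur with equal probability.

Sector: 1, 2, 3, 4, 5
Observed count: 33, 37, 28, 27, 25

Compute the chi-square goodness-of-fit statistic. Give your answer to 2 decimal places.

Under H₀ each category has probability 1/5, so each expected count is 150/5 = 30.
χ² = (33−30)²/30 + (37−30)²/30 + (28−30)²/30 + (27−30)²/30 + (25−30)²/30
   = 0.300 + 1.633 + 0.133 + 0.300 + 0.833
Sum = 3.20

3.20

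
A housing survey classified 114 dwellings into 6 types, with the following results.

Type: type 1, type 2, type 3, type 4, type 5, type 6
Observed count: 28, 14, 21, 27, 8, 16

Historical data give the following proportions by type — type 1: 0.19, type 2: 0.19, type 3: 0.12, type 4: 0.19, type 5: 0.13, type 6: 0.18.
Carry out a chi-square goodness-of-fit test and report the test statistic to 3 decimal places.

13.932

Expected counts E_i = n·p_i: 114×0.19 = 21.66, 114×0.19 = 21.66, 114×0.12 = 13.68, 114×0.19 = 21.66, 114×0.13 = 14.82, 114×0.18 = 20.52.
type 1: (28 − 21.66)²/21.66 = 40.1956/21.66 = 1.8558
type 2: (14 − 21.66)²/21.66 = 58.6756/21.66 = 2.7089
type 3: (21 − 13.68)²/13.68 = 53.5824/13.68 = 3.9168
type 4: (27 − 21.66)²/21.66 = 28.5156/21.66 = 1.3165
type 5: (8 − 14.82)²/14.82 = 46.5124/14.82 = 3.1385
type 6: (16 − 20.52)²/20.52 = 20.4304/20.52 = 0.9956
Sum = 13.932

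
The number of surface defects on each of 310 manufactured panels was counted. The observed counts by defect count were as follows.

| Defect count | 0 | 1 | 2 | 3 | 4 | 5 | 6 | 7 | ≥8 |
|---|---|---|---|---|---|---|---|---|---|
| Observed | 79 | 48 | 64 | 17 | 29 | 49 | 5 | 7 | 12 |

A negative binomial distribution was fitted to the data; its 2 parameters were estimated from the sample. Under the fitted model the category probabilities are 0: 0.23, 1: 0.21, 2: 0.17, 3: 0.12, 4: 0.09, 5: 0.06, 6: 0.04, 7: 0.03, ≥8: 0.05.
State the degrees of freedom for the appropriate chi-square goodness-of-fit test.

There are k = 9 categories and 2 parameters estimated from the data, so df = 9 − 1 − 2 = 6.

6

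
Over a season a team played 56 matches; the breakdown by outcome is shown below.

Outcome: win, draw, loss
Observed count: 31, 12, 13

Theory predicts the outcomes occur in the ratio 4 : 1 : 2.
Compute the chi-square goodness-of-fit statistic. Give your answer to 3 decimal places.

Ratio total = 7. Expected counts: 56×4/7 = 32, 56×1/7 = 8, 56×2/7 = 16.
cat         O        E   (O−E)²/E
win        31       32     0.0313
draw       12        8     2.0000
loss       13       16     0.5625
Sum = 2.594

2.594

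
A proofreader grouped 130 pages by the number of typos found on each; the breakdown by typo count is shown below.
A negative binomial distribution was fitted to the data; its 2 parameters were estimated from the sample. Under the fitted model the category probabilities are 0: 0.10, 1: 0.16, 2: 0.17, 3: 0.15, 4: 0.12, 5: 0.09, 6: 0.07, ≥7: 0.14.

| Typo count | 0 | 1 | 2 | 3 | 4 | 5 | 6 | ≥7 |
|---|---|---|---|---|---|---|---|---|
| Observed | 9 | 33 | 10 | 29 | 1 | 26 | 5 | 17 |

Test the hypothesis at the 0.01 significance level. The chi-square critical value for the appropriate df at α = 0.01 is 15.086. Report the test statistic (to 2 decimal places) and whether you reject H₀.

Expected counts E_i = n·p_i: 130×0.10 = 13, 130×0.16 = 20.8, 130×0.17 = 22.1, 130×0.15 = 19.5, 130×0.12 = 15.6, 130×0.09 = 11.7, 130×0.07 = 9.1, 130×0.14 = 18.2.
χ² = (9−13)²/13 + (33−20.8)²/20.8 + (10−22.1)²/22.1 + (29−19.5)²/19.5 + (1−15.6)²/15.6 + (26−11.7)²/11.7 + (5−9.1)²/9.1 + (17−18.2)²/18.2
   = 1.231 + 7.156 + 6.625 + 4.628 + 13.664 + 17.478 + 1.847 + 0.079
Sum = 52.71
df = 5. Since 52.71 > 15.086, we reject H₀.

52.71; reject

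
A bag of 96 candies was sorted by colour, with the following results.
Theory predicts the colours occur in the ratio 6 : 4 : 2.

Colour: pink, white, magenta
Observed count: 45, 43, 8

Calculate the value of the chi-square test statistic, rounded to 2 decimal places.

Ratio total = 12. Expected counts: 96×6/12 = 48, 96×4/12 = 32, 96×2/12 = 16.
pink: (45 − 48)²/48 = 9/48 = 0.188
white: (43 − 32)²/32 = 121/32 = 3.781
magenta: (8 − 16)²/16 = 64/16 = 4.000
Sum = 7.97

7.97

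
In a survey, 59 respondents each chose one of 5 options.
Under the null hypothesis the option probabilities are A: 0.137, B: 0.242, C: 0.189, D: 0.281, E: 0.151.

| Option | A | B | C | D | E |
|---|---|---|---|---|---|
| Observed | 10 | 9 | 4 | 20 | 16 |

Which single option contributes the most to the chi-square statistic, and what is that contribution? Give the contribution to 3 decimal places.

E, 5.644

Expected counts E_i = n·p_i: 59×0.137 = 8.083, 59×0.242 = 14.278, 59×0.189 = 11.151, 59×0.281 = 16.579, 59×0.151 = 8.909.
cat         O        E   (O−E)²/E
A          10    8.083     0.4546
B           9   14.278     1.9511
C           4   11.151     4.5858
D          20   16.579     0.7059
E          16    8.909     5.6440
The largest term is for E: 5.644.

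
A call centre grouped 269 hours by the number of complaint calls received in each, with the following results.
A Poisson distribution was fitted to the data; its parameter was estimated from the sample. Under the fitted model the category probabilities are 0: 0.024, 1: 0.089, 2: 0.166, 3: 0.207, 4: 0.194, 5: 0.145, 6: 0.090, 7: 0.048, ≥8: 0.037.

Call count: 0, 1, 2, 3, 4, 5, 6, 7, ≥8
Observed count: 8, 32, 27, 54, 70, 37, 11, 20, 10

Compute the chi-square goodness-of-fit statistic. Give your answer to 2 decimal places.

Expected counts E_i = n·p_i: 269×0.024 = 6.456, 269×0.089 = 23.941, 269×0.166 = 44.654, 269×0.207 = 55.683, 269×0.194 = 52.186, 269×0.145 = 39.005, 269×0.090 = 24.21, 269×0.048 = 12.912, 269×0.037 = 9.953.
0: (8 − 6.456)²/6.456 = 2.383936/6.456 = 0.369
1: (32 − 23.941)²/23.941 = 64.947481/23.941 = 2.713
2: (27 − 44.654)²/44.654 = 311.663716/44.654 = 6.980
3: (54 − 55.683)²/55.683 = 2.832489/55.683 = 0.051
4: (70 − 52.186)²/52.186 = 317.338596/52.186 = 6.081
5: (37 − 39.005)²/39.005 = 4.020025/39.005 = 0.103
6: (11 − 24.21)²/24.21 = 174.5041/24.21 = 7.208
7: (20 − 12.912)²/12.912 = 50.239744/12.912 = 3.891
≥8: (10 − 9.953)²/9.953 = 0.002209/9.953 = 0.000
Sum = 27.40

27.40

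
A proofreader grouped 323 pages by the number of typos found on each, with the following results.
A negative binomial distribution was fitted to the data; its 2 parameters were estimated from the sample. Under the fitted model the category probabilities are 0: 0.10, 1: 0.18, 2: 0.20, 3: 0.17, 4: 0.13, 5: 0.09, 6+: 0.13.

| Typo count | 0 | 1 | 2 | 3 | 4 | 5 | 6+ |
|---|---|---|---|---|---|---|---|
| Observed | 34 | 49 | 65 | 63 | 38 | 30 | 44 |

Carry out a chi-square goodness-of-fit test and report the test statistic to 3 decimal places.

Expected counts E_i = n·p_i: 323×0.10 = 32.3, 323×0.18 = 58.14, 323×0.20 = 64.6, 323×0.17 = 54.91, 323×0.13 = 41.99, 323×0.09 = 29.07, 323×0.13 = 41.99.
0: (34 − 32.3)²/32.3 = 2.89/32.3 = 0.0895
1: (49 − 58.14)²/58.14 = 83.5396/58.14 = 1.4369
2: (65 − 64.6)²/64.6 = 0.16/64.6 = 0.0025
3: (63 − 54.91)²/54.91 = 65.4481/54.91 = 1.1919
4: (38 − 41.99)²/41.99 = 15.9201/41.99 = 0.3791
5: (30 − 29.07)²/29.07 = 0.8649/29.07 = 0.0298
6+: (44 − 41.99)²/41.99 = 4.0401/41.99 = 0.0962
Sum = 3.226

3.226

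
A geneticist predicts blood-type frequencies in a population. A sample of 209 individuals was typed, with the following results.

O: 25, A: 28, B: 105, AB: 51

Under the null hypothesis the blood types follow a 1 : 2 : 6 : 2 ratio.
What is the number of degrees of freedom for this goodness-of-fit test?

There are k = 4 categories and no parameters were estimated from the data, so df = 4 − 1 = 3.

3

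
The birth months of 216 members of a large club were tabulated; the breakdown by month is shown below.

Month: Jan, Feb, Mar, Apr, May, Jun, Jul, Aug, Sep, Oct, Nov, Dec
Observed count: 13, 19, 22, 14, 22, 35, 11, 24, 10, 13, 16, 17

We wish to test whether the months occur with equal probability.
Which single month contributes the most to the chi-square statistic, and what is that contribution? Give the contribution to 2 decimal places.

Under H₀ each category has probability 1/12, so each expected count is 216/12 = 18.
Jan: (13 − 18)²/18 = 25/18 = 1.389
Feb: (19 − 18)²/18 = 1/18 = 0.056
Mar: (22 − 18)²/18 = 16/18 = 0.889
Apr: (14 − 18)²/18 = 16/18 = 0.889
May: (22 − 18)²/18 = 16/18 = 0.889
Jun: (35 − 18)²/18 = 289/18 = 16.056
Jul: (11 − 18)²/18 = 49/18 = 2.722
Aug: (24 − 18)²/18 = 36/18 = 2.000
Sep: (10 − 18)²/18 = 64/18 = 3.556
Oct: (13 − 18)²/18 = 25/18 = 1.389
Nov: (16 − 18)²/18 = 4/18 = 0.222
Dec: (17 − 18)²/18 = 1/18 = 0.056
The largest term is for Jun: 16.06.

Jun, 16.06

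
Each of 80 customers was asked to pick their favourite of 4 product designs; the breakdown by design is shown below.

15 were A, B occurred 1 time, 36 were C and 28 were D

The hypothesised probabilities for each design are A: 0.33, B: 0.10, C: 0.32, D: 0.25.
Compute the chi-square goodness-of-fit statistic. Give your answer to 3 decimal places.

Expected counts E_i = n·p_i: 80×0.33 = 26.4, 80×0.10 = 8, 80×0.32 = 25.6, 80×0.25 = 20.
χ² = (15−26.4)²/26.4 + (1−8)²/8 + (36−25.6)²/25.6 + (28−20)²/20
   = 4.9227 + 6.1250 + 4.2250 + 3.2000
Sum = 18.473

18.473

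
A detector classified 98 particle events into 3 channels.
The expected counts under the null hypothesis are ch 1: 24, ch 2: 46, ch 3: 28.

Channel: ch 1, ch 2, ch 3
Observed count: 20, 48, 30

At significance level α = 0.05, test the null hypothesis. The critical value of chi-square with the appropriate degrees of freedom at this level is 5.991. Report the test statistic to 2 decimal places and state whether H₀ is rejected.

ch 1: (20 − 24)²/24 = 16/24 = 0.667
ch 2: (48 − 46)²/46 = 4/46 = 0.087
ch 3: (30 − 28)²/28 = 4/28 = 0.143
Sum = 0.90
df = 2. Since 0.90 < 5.991, we do not reject H₀.

0.90; do not reject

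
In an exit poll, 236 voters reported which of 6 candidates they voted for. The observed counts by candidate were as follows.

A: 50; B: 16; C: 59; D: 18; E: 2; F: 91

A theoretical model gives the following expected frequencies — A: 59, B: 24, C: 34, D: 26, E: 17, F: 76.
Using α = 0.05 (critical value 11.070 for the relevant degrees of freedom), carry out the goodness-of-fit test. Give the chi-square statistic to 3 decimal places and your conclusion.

A: (50 − 59)²/59 = 81/59 = 1.3729
B: (16 − 24)²/24 = 64/24 = 2.6667
C: (59 − 34)²/34 = 625/34 = 18.3824
D: (18 − 26)²/26 = 64/26 = 2.4615
E: (2 − 17)²/17 = 225/17 = 13.2353
F: (91 − 76)²/76 = 225/76 = 2.9605
Sum = 41.079
df = 5. Since 41.079 > 11.070, we reject H₀.

41.079; reject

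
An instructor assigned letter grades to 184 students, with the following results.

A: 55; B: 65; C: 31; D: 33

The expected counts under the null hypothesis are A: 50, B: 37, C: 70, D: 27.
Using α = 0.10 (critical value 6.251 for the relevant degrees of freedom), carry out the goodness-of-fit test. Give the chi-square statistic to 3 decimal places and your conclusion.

A: (55 − 50)²/50 = 25/50 = 0.5000
B: (65 − 37)²/37 = 784/37 = 21.1892
C: (31 − 70)²/70 = 1521/70 = 21.7286
D: (33 − 27)²/27 = 36/27 = 1.3333
Sum = 44.751
df = 3. Since 44.751 > 6.251, we reject H₀.

44.751; reject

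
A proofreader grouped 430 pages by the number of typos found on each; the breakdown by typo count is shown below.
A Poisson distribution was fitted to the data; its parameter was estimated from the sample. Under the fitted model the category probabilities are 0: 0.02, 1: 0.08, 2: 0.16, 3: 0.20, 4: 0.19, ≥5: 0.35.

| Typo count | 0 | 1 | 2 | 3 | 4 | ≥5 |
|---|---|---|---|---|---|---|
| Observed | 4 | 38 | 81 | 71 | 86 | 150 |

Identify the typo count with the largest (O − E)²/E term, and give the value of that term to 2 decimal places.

Expected counts E_i = n·p_i: 430×0.02 = 8.6, 430×0.08 = 34.4, 430×0.16 = 68.8, 430×0.20 = 86, 430×0.19 = 81.7, 430×0.35 = 150.5.
0: (4 − 8.6)²/8.6 = 21.16/8.6 = 2.460
1: (38 − 34.4)²/34.4 = 12.96/34.4 = 0.377
2: (81 − 68.8)²/68.8 = 148.84/68.8 = 2.163
3: (71 − 86)²/86 = 225/86 = 2.616
4: (86 − 81.7)²/81.7 = 18.49/81.7 = 0.226
≥5: (150 − 150.5)²/150.5 = 0.25/150.5 = 0.002
The largest term is for 3: 2.62.

3, 2.62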